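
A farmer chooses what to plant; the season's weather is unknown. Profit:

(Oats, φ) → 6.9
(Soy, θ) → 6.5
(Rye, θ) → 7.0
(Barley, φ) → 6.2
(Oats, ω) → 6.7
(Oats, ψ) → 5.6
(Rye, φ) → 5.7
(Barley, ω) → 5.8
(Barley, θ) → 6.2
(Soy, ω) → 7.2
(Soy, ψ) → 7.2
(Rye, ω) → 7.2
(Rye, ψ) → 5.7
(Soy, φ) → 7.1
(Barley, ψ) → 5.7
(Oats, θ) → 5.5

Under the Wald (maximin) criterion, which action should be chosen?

Soy

Row minima: Oats=5.5, Barley=5.7, Soy=6.5, Rye=5.7
Best worst-case = 6.5 → Soy.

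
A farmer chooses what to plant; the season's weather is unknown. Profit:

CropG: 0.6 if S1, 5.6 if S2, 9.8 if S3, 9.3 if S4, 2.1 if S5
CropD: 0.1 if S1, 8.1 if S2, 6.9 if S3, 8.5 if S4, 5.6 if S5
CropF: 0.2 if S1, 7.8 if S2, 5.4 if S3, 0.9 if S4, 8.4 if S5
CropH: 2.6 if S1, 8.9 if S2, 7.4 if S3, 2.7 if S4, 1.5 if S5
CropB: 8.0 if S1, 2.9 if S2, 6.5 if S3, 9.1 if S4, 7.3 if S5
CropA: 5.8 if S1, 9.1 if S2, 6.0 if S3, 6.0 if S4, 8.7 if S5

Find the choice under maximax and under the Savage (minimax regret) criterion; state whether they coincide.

Row maxima: CropG=9.8, CropD=8.5, CropF=8.4, CropH=8.9, CropB=9.1, CropA=9.1
Best best-case = 9.8 → CropG.
Column bests: S1=8.0, S2=9.1, S3=9.8, S4=9.3, S5=8.7.
CropG regrets: 7.4, 3.5, 0.0, 0.0, 6.6 → max 7.4
CropD regrets: 7.9, 1.0, 2.9, 0.8, 3.1 → max 7.9
CropF regrets: 7.8, 1.3, 4.4, 8.4, 0.3 → max 8.4
CropH regrets: 5.4, 0.2, 2.4, 6.6, 7.2 → max 7.2
CropB regrets: 0.0, 6.2, 3.3, 0.2, 1.4 → max 6.2
CropA regrets: 2.2, 0.0, 3.8, 3.3, 0.0 → max 3.8
Smallest max regret = 3.8 → CropA.

maximax → CropG; minimax regret → CropA (disagree)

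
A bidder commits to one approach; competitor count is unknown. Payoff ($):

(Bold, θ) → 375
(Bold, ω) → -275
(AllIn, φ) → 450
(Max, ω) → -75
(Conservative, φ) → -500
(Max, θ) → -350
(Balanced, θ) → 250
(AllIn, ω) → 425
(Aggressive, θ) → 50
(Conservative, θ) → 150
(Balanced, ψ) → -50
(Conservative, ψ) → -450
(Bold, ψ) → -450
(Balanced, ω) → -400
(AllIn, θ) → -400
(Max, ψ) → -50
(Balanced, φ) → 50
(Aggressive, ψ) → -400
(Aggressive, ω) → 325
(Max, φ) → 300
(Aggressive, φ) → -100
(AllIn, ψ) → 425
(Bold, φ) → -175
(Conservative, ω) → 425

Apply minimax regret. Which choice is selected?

Column bests: θ=375, φ=450, ψ=425, ω=425.
Conservative regrets: 225, 950, 875, 0 → max 950
Balanced regrets: 125, 400, 475, 825 → max 825
Aggressive regrets: 325, 550, 825, 100 → max 825
Bold regrets: 0, 625, 875, 700 → max 875
AllIn regrets: 775, 0, 0, 0 → max 775
Max regrets: 725, 150, 475, 500 → max 725
Smallest max regret = 725 → Max.

Max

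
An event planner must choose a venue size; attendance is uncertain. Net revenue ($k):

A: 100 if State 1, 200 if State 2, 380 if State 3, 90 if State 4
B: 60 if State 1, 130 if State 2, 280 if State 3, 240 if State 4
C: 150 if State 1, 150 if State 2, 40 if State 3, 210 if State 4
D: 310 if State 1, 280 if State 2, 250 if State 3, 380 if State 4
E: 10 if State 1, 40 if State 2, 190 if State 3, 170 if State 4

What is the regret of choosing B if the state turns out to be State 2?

Best payoff under State 2 is 280.
Regret = 280 − 130 = 150.

150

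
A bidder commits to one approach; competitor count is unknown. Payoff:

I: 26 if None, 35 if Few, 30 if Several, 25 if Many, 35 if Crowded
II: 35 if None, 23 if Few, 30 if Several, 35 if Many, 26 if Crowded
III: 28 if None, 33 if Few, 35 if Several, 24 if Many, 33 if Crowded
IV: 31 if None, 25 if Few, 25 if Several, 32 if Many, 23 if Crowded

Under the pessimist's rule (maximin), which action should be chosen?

Row minima: I=25, II=23, III=24, IV=23
Best worst-case = 25 → I.

I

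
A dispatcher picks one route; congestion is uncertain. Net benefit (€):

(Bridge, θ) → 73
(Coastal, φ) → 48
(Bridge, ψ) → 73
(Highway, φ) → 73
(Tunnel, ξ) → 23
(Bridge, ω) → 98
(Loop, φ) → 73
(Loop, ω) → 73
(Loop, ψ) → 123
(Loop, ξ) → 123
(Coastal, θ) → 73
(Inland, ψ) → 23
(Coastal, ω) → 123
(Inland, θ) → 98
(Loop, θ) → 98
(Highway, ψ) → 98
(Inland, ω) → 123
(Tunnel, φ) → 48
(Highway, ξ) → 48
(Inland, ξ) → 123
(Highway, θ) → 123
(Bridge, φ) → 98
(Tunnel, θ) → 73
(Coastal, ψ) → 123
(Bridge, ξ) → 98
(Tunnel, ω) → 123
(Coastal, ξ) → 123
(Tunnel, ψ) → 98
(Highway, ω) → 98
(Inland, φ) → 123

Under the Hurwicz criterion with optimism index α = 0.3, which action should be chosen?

Highway: 0.3·123 + 0.7·48 = 70.5
Inland: 0.3·123 + 0.7·23 = 53
Bridge: 0.3·98 + 0.7·73 = 80.5
Tunnel: 0.3·123 + 0.7·23 = 53
Coastal: 0.3·123 + 0.7·48 = 70.5
Loop: 0.3·123 + 0.7·73 = 88
Highest Hurwicz score = 88 → Loop.

Loop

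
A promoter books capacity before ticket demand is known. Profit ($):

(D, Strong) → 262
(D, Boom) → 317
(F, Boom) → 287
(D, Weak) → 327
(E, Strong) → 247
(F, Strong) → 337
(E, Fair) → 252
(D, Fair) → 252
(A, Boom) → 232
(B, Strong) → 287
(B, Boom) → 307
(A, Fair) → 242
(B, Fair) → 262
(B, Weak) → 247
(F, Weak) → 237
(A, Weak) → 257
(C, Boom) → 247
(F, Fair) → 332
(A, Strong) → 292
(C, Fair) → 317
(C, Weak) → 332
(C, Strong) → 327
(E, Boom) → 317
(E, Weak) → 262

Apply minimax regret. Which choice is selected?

Column bests: Weak=332, Fair=332, Strong=337, Boom=317.
A regrets: 75, 90, 45, 85 → max 90
B regrets: 85, 70, 50, 10 → max 85
C regrets: 0, 15, 10, 70 → max 70
D regrets: 5, 80, 75, 0 → max 80
E regrets: 70, 80, 90, 0 → max 90
F regrets: 95, 0, 0, 30 → max 95
Smallest max regret = 70 → C.

C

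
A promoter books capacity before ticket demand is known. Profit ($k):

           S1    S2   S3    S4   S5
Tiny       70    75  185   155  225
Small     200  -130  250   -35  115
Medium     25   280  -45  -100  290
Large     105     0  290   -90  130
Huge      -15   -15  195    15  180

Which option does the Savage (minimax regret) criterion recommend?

Tiny

Column bests: S1=200, S2=280, S3=290, S4=155, S5=290.
Tiny regrets: 130, 205, 105, 0, 65 → max 205
Small regrets: 0, 410, 40, 190, 175 → max 410
Medium regrets: 175, 0, 335, 255, 0 → max 335
Large regrets: 95, 280, 0, 245, 160 → max 280
Huge regrets: 215, 295, 95, 140, 110 → max 295
Smallest max regret = 205 → Tiny.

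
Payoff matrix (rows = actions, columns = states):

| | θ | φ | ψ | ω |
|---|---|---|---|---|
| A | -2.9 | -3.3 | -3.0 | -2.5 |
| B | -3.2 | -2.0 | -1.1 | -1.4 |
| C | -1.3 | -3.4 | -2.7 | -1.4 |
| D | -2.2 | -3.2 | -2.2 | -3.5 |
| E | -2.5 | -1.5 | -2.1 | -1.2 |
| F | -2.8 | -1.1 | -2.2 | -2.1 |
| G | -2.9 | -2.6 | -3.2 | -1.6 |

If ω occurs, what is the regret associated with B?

Best payoff under ω is -1.2.
Regret = -1.2 − (-1.4) = 0.2.

0.2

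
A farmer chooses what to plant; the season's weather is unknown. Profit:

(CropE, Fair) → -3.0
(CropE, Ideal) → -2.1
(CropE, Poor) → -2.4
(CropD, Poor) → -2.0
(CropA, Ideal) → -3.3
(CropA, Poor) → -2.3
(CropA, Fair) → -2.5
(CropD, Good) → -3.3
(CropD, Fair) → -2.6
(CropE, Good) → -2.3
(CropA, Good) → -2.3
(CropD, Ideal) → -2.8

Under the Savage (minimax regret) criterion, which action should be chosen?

Column bests: Poor=-2.0, Fair=-2.5, Good=-2.3, Ideal=-2.1.
CropD regrets: 0.0, 0.1, 1.0, 0.7 → max 1.0
CropE regrets: 0.4, 0.5, 0.0, 0.0 → max 0.5
CropA regrets: 0.3, 0.0, 0.0, 1.2 → max 1.2
Smallest max regret = 0.5 → CropE.

CropE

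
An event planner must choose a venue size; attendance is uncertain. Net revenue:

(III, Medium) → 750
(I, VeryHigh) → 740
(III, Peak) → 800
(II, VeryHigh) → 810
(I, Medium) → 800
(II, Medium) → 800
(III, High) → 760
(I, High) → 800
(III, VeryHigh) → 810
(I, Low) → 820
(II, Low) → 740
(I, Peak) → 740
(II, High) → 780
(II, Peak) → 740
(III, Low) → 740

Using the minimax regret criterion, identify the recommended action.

I

Column bests: Low=820, Medium=800, High=800, VeryHigh=810, Peak=800.
I regrets: 0, 0, 0, 70, 60 → max 70
II regrets: 80, 0, 20, 0, 60 → max 80
III regrets: 80, 50, 40, 0, 0 → max 80
Smallest max regret = 70 → I.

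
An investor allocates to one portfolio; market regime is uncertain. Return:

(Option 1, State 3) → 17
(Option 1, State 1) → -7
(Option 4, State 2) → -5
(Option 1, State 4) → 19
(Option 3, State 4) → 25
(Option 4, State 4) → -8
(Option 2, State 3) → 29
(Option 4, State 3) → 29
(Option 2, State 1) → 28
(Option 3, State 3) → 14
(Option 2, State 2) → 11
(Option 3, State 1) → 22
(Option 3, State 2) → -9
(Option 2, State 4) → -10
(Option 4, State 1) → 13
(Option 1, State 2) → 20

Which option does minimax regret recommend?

Option 3

Column bests: State 1=28, State 2=20, State 3=29, State 4=25.
Option 1 regrets: 35, 0, 12, 6 → max 35
Option 2 regrets: 0, 9, 0, 35 → max 35
Option 3 regrets: 6, 29, 15, 0 → max 29
Option 4 regrets: 15, 25, 0, 33 → max 33
Smallest max regret = 29 → Option 3.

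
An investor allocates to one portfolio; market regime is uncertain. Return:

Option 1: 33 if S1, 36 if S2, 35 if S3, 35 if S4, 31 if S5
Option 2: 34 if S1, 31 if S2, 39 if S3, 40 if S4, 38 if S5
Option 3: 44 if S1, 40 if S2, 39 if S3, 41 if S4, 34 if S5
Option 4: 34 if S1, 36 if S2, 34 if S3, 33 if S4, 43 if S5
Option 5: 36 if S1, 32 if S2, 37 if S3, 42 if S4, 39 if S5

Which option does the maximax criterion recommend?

Row maxima: Option 1=36, Option 2=40, Option 3=44, Option 4=43, Option 5=42
Best best-case = 44 → Option 3.

Option 3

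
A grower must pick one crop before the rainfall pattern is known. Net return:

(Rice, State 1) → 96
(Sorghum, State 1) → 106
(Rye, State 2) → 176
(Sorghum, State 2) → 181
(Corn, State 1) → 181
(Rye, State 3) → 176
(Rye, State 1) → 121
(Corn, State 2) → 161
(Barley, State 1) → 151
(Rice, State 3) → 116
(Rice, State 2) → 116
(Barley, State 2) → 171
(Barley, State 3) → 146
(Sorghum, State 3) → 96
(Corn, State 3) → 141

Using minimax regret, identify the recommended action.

Column bests: State 1=181, State 2=181, State 3=176.
Sorghum regrets: 75, 0, 80 → max 80
Corn regrets: 0, 20, 35 → max 35
Rice regrets: 85, 65, 60 → max 85
Rye regrets: 60, 5, 0 → max 60
Barley regrets: 30, 10, 30 → max 30
Smallest max regret = 30 → Barley.

Barley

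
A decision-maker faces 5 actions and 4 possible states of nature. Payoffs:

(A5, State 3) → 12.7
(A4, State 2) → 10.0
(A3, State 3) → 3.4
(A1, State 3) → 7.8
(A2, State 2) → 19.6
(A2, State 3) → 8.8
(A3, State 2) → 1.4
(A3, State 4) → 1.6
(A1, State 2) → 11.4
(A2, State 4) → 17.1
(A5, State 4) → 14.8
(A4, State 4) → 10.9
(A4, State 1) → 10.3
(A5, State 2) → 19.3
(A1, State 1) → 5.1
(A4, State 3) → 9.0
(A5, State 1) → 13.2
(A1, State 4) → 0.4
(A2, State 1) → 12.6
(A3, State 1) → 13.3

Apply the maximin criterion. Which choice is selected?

Row minima: A1=0.4, A2=8.8, A3=1.4, A4=9.0, A5=12.7
Best worst-case = 12.7 → A5.

A5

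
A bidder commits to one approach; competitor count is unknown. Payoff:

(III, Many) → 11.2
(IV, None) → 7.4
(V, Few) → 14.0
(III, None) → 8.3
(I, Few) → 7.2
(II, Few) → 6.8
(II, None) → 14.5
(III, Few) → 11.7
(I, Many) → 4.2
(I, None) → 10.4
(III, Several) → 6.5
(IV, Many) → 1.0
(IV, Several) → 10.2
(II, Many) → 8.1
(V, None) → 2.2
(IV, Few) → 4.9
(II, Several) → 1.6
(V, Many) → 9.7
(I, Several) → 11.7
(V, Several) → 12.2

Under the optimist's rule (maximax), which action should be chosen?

II

Row maxima: I=11.7, II=14.5, III=11.7, IV=10.2, V=14.0
Best best-case = 14.5 → II.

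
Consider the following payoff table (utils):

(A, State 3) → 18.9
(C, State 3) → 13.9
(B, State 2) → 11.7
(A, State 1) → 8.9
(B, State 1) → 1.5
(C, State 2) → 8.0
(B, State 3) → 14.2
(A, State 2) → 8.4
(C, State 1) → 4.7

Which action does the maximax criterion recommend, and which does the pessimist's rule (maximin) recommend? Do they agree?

Row maxima: A=18.9, B=14.2, C=13.9
Best best-case = 18.9 → A.
Row minima: A=8.4, B=1.5, C=4.7
Best worst-case = 8.4 → A.

maximax → A; maximin → A (agree)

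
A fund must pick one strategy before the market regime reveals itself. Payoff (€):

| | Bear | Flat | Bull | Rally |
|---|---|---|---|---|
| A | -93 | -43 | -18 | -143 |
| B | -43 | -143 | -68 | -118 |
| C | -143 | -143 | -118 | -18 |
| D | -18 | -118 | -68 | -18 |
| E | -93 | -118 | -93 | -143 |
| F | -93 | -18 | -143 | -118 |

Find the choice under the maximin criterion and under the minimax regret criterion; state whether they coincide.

Row minima: A=-143, B=-143, C=-143, D=-118, E=-143, F=-143
Best worst-case = -118 → D.
Column bests: Bear=-18, Flat=-18, Bull=-18, Rally=-18.
A regrets: 75, 25, 0, 125 → max 125
B regrets: 25, 125, 50, 100 → max 125
C regrets: 125, 125, 100, 0 → max 125
D regrets: 0, 100, 50, 0 → max 100
E regrets: 75, 100, 75, 125 → max 125
F regrets: 75, 0, 125, 100 → max 125
Smallest max regret = 100 → D.

maximin → D; minimax regret → D (agree)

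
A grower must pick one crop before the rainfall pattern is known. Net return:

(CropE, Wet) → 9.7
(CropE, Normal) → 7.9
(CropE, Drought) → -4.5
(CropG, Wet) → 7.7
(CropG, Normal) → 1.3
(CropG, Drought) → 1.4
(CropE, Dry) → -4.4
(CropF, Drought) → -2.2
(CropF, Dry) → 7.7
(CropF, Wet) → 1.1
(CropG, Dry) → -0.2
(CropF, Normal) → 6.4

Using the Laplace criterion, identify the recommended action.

CropF

Row averages: CropF=3.25, CropG=2.55, CropE=2.175
Highest average = 3.25 → CropF.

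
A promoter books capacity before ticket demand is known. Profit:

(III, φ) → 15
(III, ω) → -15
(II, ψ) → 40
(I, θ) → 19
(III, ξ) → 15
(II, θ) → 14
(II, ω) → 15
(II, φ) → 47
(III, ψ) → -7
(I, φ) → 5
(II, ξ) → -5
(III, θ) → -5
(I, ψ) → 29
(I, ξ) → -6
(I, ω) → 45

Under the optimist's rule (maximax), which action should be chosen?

Row maxima: I=45, II=47, III=15
Best best-case = 47 → II.

II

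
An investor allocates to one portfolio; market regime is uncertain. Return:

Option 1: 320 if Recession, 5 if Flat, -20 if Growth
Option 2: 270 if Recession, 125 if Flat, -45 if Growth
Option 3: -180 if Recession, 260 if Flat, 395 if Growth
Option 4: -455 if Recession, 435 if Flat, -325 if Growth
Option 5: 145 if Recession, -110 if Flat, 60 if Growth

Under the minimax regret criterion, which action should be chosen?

Column bests: Recession=320, Flat=435, Growth=395.
Option 1 regrets: 0, 430, 415 → max 430
Option 2 regrets: 50, 310, 440 → max 440
Option 3 regrets: 500, 175, 0 → max 500
Option 4 regrets: 775, 0, 720 → max 775
Option 5 regrets: 175, 545, 335 → max 545
Smallest max regret = 430 → Option 1.

Option 1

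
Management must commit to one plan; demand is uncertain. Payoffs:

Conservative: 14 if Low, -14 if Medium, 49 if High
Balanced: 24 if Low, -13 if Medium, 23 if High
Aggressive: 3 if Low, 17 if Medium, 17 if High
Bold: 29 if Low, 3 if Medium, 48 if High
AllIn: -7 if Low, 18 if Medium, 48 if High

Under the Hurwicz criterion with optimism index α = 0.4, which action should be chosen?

Conservative: 0.4·49 + 0.6·(-14) = 11.2
Balanced: 0.4·24 + 0.6·(-13) = 1.8
Aggressive: 0.4·17 + 0.6·3 = 8.6
Bold: 0.4·48 + 0.6·3 = 21
AllIn: 0.4·48 + 0.6·(-7) = 15
Highest Hurwicz score = 21 → Bold.

Bold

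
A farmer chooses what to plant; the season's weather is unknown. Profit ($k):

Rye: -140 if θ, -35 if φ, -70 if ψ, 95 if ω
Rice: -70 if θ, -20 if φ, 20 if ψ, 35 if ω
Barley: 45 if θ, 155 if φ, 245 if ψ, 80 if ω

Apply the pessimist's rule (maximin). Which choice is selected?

Row minima: Rye=-140, Rice=-70, Barley=45
Best worst-case = 45 → Barley.

Barley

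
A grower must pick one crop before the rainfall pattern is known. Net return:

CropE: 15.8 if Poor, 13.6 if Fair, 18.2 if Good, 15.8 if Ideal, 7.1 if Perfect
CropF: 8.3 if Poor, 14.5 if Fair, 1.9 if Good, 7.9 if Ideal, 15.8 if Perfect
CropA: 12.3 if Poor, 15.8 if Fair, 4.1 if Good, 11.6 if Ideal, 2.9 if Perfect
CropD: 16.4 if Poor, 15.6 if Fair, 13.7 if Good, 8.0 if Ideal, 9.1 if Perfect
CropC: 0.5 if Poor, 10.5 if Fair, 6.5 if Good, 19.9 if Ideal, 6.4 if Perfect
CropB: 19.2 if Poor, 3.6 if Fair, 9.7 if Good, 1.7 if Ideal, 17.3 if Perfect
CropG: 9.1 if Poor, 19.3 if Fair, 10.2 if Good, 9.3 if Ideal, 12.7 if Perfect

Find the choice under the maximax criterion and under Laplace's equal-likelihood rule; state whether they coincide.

maximax → CropC; laplace → CropE (disagree)

Row maxima: CropE=18.2, CropF=15.8, CropA=15.8, CropD=16.4, CropC=19.9, CropB=19.2, CropG=19.3
Best best-case = 19.9 → CropC.
Row averages: CropE=14.1, CropF=9.68, CropA=9.34, CropD=12.56, CropC=8.76, CropB=10.3, CropG=12.12
Highest average = 14.1 → CropE.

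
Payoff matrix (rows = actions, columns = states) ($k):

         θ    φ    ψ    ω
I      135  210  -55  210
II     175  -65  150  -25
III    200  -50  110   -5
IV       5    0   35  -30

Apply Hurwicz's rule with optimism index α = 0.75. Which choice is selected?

I

I: 0.75·210 + 0.25·(-55) = 143.75
II: 0.75·175 + 0.25·(-65) = 115
III: 0.75·200 + 0.25·(-50) = 137.5
IV: 0.75·35 + 0.25·(-30) = 18.75
Highest Hurwicz score = 143.75 → I.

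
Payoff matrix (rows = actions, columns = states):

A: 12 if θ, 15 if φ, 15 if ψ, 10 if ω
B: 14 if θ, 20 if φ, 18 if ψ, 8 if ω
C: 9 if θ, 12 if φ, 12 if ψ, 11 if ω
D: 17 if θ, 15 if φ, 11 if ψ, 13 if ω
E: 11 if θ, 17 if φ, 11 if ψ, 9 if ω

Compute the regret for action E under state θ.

Best payoff under θ is 17.
Regret = 17 − 11 = 6.

6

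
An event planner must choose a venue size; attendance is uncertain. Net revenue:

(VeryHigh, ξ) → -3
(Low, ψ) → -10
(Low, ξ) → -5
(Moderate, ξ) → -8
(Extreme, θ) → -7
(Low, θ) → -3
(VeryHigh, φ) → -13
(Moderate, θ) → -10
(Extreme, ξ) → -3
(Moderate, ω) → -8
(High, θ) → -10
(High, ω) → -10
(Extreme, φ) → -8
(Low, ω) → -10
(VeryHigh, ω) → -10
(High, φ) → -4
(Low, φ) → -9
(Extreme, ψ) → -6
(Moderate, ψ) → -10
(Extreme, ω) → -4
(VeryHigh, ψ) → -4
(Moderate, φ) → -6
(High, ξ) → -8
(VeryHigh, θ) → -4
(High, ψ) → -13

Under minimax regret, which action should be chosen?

Column bests: θ=-3, φ=-4, ψ=-4, ω=-4, ξ=-3.
Low regrets: 0, 5, 6, 6, 2 → max 6
Moderate regrets: 7, 2, 6, 4, 5 → max 7
High regrets: 7, 0, 9, 6, 5 → max 9
VeryHigh regrets: 1, 9, 0, 6, 0 → max 9
Extreme regrets: 4, 4, 2, 0, 0 → max 4
Smallest max regret = 4 → Extreme.

Extreme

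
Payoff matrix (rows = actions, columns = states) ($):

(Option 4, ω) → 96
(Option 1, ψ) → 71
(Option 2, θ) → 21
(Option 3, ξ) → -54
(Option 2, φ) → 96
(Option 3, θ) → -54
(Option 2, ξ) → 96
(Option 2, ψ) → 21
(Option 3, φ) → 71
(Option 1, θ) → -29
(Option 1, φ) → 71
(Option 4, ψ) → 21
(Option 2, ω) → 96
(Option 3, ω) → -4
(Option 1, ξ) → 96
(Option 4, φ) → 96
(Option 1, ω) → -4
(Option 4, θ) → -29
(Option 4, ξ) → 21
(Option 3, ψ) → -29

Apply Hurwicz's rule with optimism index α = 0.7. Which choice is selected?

Option 1: 0.7·96 + 0.3·(-29) = 58.5
Option 2: 0.7·96 + 0.3·21 = 73.5
Option 3: 0.7·71 + 0.3·(-54) = 33.5
Option 4: 0.7·96 + 0.3·(-29) = 58.5
Highest Hurwicz score = 73.5 → Option 2.

Option 2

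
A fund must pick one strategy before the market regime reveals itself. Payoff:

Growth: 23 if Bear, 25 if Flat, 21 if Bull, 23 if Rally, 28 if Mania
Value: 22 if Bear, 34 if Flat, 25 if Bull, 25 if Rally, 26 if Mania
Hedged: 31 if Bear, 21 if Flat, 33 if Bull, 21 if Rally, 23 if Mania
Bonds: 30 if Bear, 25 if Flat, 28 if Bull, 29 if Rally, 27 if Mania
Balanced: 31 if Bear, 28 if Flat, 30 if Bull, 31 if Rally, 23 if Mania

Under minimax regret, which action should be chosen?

Balanced

Column bests: Bear=31, Flat=34, Bull=33, Rally=31, Mania=28.
Growth regrets: 8, 9, 12, 8, 0 → max 12
Value regrets: 9, 0, 8, 6, 2 → max 9
Hedged regrets: 0, 13, 0, 10, 5 → max 13
Bonds regrets: 1, 9, 5, 2, 1 → max 9
Balanced regrets: 0, 6, 3, 0, 5 → max 6
Smallest max regret = 6 → Balanced.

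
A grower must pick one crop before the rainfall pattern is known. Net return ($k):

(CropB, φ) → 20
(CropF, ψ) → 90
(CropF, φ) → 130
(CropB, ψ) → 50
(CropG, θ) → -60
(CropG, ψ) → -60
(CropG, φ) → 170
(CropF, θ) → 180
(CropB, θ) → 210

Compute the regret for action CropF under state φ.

40

Best payoff under φ is 170.
Regret = 170 − 130 = 40.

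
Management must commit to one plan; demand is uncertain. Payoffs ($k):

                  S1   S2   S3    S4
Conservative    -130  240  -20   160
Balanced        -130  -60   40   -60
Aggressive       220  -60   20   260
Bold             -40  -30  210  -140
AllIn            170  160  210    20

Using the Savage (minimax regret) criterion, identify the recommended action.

Column bests: S1=220, S2=240, S3=210, S4=260.
Conservative regrets: 350, 0, 230, 100 → max 350
Balanced regrets: 350, 300, 170, 320 → max 350
Aggressive regrets: 0, 300, 190, 0 → max 300
Bold regrets: 260, 270, 0, 400 → max 400
AllIn regrets: 50, 80, 0, 240 → max 240
Smallest max regret = 240 → AllIn.

AllIn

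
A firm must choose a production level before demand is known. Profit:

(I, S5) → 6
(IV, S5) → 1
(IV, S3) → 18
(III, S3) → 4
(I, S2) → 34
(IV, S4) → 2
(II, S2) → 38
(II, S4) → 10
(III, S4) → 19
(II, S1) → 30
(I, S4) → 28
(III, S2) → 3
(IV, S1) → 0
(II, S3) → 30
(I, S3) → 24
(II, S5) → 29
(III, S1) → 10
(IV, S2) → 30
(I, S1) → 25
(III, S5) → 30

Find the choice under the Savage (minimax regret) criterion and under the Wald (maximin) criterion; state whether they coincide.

minimax regret → II; maximin → II (agree)

Column bests: S1=30, S2=38, S3=30, S4=28, S5=30.
I regrets: 5, 4, 6, 0, 24 → max 24
II regrets: 0, 0, 0, 18, 1 → max 18
III regrets: 20, 35, 26, 9, 0 → max 35
IV regrets: 30, 8, 12, 26, 29 → max 30
Smallest max regret = 18 → II.
Row minima: I=6, II=10, III=3, IV=0
Best worst-case = 10 → II.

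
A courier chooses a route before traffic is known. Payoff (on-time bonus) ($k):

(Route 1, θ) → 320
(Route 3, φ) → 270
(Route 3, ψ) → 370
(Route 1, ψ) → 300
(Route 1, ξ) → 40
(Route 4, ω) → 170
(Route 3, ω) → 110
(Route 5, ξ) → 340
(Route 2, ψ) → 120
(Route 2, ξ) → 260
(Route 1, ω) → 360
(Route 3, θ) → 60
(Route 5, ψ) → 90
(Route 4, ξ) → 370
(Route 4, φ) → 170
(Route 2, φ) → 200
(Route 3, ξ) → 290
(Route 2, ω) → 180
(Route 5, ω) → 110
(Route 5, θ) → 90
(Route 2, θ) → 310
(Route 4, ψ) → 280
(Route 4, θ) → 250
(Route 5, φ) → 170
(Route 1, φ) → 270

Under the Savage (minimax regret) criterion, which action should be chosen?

Route 4

Column bests: θ=320, φ=270, ψ=370, ω=360, ξ=370.
Route 1 regrets: 0, 0, 70, 0, 330 → max 330
Route 2 regrets: 10, 70, 250, 180, 110 → max 250
Route 3 regrets: 260, 0, 0, 250, 80 → max 260
Route 4 regrets: 70, 100, 90, 190, 0 → max 190
Route 5 regrets: 230, 100, 280, 250, 30 → max 280
Smallest max regret = 190 → Route 4.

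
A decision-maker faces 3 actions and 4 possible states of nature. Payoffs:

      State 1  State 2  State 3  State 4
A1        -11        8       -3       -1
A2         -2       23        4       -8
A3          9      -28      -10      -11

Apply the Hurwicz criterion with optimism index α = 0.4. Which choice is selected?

A2

A1: 0.4·8 + 0.6·(-11) = -3.4
A2: 0.4·23 + 0.6·(-8) = 4.4
A3: 0.4·9 + 0.6·(-28) = -13.2
Highest Hurwicz score = 4.4 → A2.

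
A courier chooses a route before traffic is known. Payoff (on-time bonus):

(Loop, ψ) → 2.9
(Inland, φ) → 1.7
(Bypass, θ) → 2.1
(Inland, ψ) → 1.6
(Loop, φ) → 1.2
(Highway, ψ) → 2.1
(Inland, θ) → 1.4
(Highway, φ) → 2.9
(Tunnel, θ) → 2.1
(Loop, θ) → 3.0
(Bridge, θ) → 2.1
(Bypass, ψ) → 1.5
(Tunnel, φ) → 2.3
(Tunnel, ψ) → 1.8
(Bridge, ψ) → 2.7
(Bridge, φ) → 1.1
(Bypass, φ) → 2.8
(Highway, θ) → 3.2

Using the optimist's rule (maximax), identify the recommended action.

Row maxima: Bypass=2.8, Bridge=2.7, Inland=1.7, Highway=3.2, Tunnel=2.3, Loop=3.0
Best best-case = 3.2 → Highway.

Highway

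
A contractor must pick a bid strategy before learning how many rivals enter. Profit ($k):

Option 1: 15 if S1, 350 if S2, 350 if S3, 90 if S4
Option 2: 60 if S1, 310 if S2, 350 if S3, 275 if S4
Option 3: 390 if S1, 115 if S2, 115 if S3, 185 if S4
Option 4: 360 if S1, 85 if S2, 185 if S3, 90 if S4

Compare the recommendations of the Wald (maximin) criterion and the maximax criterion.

maximin → Option 3; maximax → Option 3 (agree)

Row minima: Option 1=15, Option 2=60, Option 3=115, Option 4=85
Best worst-case = 115 → Option 3.
Row maxima: Option 1=350, Option 2=350, Option 3=390, Option 4=360
Best best-case = 390 → Option 3.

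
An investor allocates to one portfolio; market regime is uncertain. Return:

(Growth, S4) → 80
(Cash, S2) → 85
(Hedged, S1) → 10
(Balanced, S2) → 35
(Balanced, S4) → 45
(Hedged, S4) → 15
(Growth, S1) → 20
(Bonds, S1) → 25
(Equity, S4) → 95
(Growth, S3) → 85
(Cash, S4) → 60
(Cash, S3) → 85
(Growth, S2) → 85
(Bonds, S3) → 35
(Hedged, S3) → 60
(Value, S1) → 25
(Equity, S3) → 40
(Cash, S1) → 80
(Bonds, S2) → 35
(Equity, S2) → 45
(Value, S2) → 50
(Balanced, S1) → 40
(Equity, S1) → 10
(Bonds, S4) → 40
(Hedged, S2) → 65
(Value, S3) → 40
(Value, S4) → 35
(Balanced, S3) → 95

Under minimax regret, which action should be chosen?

Column bests: S1=80, S2=85, S3=95, S4=95.
Balanced regrets: 40, 50, 0, 50 → max 50
Hedged regrets: 70, 20, 35, 80 → max 80
Equity regrets: 70, 40, 55, 0 → max 70
Growth regrets: 60, 0, 10, 15 → max 60
Cash regrets: 0, 0, 10, 35 → max 35
Bonds regrets: 55, 50, 60, 55 → max 60
Value regrets: 55, 35, 55, 60 → max 60
Smallest max regret = 35 → Cash.

Cash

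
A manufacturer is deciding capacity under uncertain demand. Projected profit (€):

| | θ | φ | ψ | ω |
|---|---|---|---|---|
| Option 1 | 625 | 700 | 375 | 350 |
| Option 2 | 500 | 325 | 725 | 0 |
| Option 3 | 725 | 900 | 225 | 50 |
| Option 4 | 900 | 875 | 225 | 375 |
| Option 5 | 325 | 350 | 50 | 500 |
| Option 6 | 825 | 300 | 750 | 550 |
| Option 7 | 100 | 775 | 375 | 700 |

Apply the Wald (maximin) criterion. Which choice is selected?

Option 1

Row minima: Option 1=350, Option 2=0, Option 3=50, Option 4=225, Option 5=50, Option 6=300, Option 7=100
Best worst-case = 350 → Option 1.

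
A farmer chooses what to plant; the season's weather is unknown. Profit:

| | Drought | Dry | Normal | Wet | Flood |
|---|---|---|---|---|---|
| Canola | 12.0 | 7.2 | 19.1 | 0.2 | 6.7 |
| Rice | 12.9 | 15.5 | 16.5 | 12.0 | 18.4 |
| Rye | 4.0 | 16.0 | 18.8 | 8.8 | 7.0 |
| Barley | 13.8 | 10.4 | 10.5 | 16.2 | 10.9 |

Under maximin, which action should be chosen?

Row minima: Canola=0.2, Rice=12.0, Rye=4.0, Barley=10.4
Best worst-case = 12.0 → Rice.

Rice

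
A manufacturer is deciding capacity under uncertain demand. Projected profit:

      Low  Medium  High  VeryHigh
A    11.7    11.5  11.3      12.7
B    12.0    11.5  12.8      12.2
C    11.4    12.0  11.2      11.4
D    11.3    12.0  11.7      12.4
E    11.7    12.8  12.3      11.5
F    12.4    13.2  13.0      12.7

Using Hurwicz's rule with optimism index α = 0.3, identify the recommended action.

F

A: 0.3·12.7 + 0.7·11.3 = 11.72
B: 0.3·12.8 + 0.7·11.5 = 11.89
C: 0.3·12.0 + 0.7·11.2 = 11.44
D: 0.3·12.4 + 0.7·11.3 = 11.63
E: 0.3·12.8 + 0.7·11.5 = 11.89
F: 0.3·13.2 + 0.7·12.4 = 12.64
Highest Hurwicz score = 12.64 → F.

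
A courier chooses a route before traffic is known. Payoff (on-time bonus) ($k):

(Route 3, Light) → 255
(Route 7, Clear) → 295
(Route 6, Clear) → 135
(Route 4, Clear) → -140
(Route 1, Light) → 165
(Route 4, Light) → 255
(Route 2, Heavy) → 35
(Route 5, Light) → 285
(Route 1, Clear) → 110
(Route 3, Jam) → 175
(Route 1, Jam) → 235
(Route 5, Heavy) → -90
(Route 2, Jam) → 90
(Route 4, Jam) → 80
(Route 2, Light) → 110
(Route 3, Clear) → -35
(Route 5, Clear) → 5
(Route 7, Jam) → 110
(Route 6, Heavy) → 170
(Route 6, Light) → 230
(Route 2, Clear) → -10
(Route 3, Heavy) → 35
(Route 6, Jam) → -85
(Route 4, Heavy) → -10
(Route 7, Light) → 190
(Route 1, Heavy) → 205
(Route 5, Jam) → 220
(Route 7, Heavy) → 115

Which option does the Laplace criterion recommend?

Row averages: Route 1=178.75, Route 2=56.25, Route 3=107.5, Route 4=46.25, Route 5=105, Route 6=112.5, Route 7=177.5
Highest average = 178.75 → Route 1.

Route 1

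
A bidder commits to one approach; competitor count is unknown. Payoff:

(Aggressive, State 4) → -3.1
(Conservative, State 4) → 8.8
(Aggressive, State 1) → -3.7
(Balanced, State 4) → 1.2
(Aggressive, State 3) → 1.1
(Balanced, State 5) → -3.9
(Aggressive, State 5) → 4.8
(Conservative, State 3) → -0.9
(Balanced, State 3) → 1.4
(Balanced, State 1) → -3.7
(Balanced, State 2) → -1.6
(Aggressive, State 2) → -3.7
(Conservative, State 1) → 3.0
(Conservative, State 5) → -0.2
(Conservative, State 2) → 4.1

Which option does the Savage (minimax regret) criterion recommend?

Column bests: State 1=3.0, State 2=4.1, State 3=1.4, State 4=8.8, State 5=4.8.
Conservative regrets: 0.0, 0.0, 2.3, 0.0, 5.0 → max 5.0
Balanced regrets: 6.7, 5.7, 0.0, 7.6, 8.7 → max 8.7
Aggressive regrets: 6.7, 7.8, 0.3, 11.9, 0.0 → max 11.9
Smallest max regret = 5.0 → Conservative.

Conservative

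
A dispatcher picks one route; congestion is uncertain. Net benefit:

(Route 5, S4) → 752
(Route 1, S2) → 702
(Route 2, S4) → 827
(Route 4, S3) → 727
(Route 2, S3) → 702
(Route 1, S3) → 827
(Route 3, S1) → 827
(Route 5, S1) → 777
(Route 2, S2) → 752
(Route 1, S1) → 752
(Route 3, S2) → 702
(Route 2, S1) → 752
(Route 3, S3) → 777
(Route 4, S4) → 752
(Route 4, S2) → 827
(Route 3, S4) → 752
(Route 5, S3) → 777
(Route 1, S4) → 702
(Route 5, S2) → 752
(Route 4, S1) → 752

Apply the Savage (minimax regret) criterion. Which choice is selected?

Column bests: S1=827, S2=827, S3=827, S4=827.
Route 1 regrets: 75, 125, 0, 125 → max 125
Route 2 regrets: 75, 75, 125, 0 → max 125
Route 3 regrets: 0, 125, 50, 75 → max 125
Route 4 regrets: 75, 0, 100, 75 → max 100
Route 5 regrets: 50, 75, 50, 75 → max 75
Smallest max regret = 75 → Route 5.

Route 5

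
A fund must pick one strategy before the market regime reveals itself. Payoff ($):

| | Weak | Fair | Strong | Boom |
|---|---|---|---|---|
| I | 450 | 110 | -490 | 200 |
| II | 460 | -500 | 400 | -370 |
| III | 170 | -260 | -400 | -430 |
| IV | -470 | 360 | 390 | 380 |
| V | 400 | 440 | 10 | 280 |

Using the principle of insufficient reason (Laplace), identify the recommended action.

V

Row averages: I=67.5, II=-2.5, III=-230, IV=165, V=282.5
Highest average = 282.5 → V.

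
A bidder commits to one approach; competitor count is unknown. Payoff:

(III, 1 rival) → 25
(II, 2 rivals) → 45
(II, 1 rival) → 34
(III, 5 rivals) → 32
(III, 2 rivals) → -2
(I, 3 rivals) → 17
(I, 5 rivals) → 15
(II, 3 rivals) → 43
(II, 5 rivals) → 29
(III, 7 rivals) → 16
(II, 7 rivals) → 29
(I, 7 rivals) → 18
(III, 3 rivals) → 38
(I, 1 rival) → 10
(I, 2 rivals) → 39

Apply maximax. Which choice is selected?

II

Row maxima: I=39, II=45, III=38
Best best-case = 45 → II.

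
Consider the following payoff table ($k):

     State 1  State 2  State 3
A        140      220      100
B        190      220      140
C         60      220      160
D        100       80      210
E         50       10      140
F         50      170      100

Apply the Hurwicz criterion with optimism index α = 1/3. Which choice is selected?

A: 1/3·220 + 2/3·100 = 140
B: 1/3·220 + 2/3·140 = 500/3
C: 1/3·220 + 2/3·60 = 340/3
D: 1/3·210 + 2/3·80 = 370/3
E: 1/3·140 + 2/3·10 = 160/3
F: 1/3·170 + 2/3·50 = 90
Highest Hurwicz score = 500/3 → B.

B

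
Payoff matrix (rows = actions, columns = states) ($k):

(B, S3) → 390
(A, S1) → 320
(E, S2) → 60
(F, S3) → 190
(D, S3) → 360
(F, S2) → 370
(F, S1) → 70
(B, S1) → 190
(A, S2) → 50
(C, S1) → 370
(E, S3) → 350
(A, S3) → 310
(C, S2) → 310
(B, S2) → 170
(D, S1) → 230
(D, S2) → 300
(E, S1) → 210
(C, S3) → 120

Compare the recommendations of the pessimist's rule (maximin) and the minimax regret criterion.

maximin → D; minimax regret → D (agree)

Row minima: A=50, B=170, C=120, D=230, E=60, F=70
Best worst-case = 230 → D.
Column bests: S1=370, S2=370, S3=390.
A regrets: 50, 320, 80 → max 320
B regrets: 180, 200, 0 → max 200
C regrets: 0, 60, 270 → max 270
D regrets: 140, 70, 30 → max 140
E regrets: 160, 310, 40 → max 310
F regrets: 300, 0, 200 → max 300
Smallest max regret = 140 → D.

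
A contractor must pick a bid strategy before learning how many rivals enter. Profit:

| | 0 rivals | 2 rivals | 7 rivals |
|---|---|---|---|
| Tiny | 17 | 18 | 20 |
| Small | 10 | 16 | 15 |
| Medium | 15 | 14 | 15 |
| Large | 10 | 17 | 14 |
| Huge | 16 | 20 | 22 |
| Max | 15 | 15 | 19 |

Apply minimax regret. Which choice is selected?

Column bests: 0 rivals=17, 2 rivals=20, 7 rivals=22.
Tiny regrets: 0, 2, 2 → max 2
Small regrets: 7, 4, 7 → max 7
Medium regrets: 2, 6, 7 → max 7
Large regrets: 7, 3, 8 → max 8
Huge regrets: 1, 0, 0 → max 1
Max regrets: 2, 5, 3 → max 5
Smallest max regret = 1 → Huge.

Huge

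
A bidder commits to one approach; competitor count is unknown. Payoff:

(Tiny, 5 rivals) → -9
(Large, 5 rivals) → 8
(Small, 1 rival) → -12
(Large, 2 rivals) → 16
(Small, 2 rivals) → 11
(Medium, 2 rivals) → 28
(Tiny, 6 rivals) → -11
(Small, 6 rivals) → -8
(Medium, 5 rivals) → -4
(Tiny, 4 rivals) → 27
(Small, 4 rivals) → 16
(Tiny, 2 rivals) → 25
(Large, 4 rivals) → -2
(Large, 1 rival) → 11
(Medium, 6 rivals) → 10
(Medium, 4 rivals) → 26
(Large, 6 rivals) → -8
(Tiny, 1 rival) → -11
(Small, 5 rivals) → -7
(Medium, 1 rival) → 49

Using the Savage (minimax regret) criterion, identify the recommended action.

Column bests: 1 rival=49, 2 rivals=28, 4 rivals=27, 5 rivals=8, 6 rivals=10.
Tiny regrets: 60, 3, 0, 17, 21 → max 60
Small regrets: 61, 17, 11, 15, 18 → max 61
Medium regrets: 0, 0, 1, 12, 0 → max 12
Large regrets: 38, 12, 29, 0, 18 → max 38
Smallest max regret = 12 → Medium.

Medium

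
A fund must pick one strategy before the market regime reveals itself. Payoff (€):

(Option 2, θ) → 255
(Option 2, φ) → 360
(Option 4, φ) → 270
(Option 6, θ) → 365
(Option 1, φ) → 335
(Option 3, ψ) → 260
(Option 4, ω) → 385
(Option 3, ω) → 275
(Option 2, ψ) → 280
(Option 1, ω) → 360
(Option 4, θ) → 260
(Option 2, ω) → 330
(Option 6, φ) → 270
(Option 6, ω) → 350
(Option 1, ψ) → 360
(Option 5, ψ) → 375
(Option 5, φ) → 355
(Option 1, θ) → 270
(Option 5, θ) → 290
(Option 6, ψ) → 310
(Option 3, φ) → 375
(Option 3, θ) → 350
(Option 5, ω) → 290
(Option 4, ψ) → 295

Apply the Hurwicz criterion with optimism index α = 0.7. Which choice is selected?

Option 5

Option 1: 0.7·360 + 0.3·270 = 333
Option 2: 0.7·360 + 0.3·255 = 328.5
Option 3: 0.7·375 + 0.3·260 = 340.5
Option 4: 0.7·385 + 0.3·260 = 347.5
Option 5: 0.7·375 + 0.3·290 = 349.5
Option 6: 0.7·365 + 0.3·270 = 336.5
Highest Hurwicz score = 349.5 → Option 5.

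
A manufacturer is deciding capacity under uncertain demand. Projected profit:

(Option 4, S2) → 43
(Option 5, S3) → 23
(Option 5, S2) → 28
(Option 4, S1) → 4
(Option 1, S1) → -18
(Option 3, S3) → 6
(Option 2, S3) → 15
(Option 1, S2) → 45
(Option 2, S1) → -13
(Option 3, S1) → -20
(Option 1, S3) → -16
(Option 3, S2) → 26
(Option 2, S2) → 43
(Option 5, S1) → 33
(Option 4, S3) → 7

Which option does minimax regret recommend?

Option 5

Column bests: S1=33, S2=45, S3=23.
Option 1 regrets: 51, 0, 39 → max 51
Option 2 regrets: 46, 2, 8 → max 46
Option 3 regrets: 53, 19, 17 → max 53
Option 4 regrets: 29, 2, 16 → max 29
Option 5 regrets: 0, 17, 0 → max 17
Smallest max regret = 17 → Option 5.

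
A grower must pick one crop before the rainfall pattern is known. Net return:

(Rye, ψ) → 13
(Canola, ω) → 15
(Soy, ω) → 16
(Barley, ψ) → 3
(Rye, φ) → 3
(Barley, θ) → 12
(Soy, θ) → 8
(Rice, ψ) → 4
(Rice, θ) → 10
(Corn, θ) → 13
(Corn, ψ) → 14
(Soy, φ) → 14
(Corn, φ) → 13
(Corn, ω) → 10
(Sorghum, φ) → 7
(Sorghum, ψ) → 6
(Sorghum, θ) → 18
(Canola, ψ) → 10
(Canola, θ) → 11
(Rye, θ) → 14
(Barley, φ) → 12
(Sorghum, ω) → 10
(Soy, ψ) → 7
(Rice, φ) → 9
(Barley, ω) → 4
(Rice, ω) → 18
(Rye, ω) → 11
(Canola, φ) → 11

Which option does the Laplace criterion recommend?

Row averages: Corn=12.5, Soy=11.25, Barley=7.75, Canola=11.75, Rice=10.25, Sorghum=10.25, Rye=10.25
Highest average = 12.5 → Corn.

Corn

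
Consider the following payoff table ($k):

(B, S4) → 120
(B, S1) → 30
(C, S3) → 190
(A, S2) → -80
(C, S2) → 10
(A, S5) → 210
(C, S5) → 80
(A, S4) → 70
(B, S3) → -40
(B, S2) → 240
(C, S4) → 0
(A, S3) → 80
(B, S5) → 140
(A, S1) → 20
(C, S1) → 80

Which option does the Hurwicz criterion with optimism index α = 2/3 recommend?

B

A: 2/3·210 + 1/3·(-80) = 340/3
B: 2/3·240 + 1/3·(-40) = 440/3
C: 2/3·190 + 1/3·0 = 380/3
Highest Hurwicz score = 440/3 → B.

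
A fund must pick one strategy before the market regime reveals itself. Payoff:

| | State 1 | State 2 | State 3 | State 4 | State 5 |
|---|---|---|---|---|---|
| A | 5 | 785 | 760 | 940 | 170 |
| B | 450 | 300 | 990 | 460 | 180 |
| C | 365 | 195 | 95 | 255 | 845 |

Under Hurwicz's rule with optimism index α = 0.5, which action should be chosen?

A: 0.5·940 + 0.5·5 = 472.5
B: 0.5·990 + 0.5·180 = 585
C: 0.5·845 + 0.5·95 = 470
Highest Hurwicz score = 585 → B.

B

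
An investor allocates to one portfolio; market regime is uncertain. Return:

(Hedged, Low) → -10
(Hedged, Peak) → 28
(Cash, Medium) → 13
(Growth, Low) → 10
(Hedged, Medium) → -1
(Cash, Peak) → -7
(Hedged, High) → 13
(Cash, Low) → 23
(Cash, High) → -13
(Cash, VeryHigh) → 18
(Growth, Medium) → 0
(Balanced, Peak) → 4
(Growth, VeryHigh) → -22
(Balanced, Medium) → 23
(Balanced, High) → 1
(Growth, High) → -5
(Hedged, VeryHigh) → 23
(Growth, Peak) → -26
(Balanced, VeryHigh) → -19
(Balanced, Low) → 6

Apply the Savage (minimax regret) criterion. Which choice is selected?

Hedged

Column bests: Low=23, Medium=23, High=13, VeryHigh=23, Peak=28.
Cash regrets: 0, 10, 26, 5, 35 → max 35
Balanced regrets: 17, 0, 12, 42, 24 → max 42
Hedged regrets: 33, 24, 0, 0, 0 → max 33
Growth regrets: 13, 23, 18, 45, 54 → max 54
Smallest max regret = 33 → Hedged.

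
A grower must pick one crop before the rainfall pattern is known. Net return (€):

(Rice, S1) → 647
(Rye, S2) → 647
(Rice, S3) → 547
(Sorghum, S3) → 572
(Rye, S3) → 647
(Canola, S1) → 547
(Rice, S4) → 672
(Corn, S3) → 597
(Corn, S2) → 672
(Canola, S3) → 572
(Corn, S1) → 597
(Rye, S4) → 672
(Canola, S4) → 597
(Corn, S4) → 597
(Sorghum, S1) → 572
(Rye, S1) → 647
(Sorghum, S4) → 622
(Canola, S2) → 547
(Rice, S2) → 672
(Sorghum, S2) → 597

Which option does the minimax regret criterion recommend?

Column bests: S1=647, S2=672, S3=647, S4=672.
Sorghum regrets: 75, 75, 75, 50 → max 75
Rice regrets: 0, 0, 100, 0 → max 100
Rye regrets: 0, 25, 0, 0 → max 25
Canola regrets: 100, 125, 75, 75 → max 125
Corn regrets: 50, 0, 50, 75 → max 75
Smallest max regret = 25 → Rye.

Rye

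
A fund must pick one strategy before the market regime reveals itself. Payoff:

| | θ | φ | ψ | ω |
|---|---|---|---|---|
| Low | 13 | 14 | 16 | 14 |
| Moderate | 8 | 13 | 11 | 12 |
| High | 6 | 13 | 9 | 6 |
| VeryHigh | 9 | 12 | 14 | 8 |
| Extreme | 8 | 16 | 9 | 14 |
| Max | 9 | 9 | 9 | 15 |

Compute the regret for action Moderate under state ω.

3

Best payoff under ω is 15.
Regret = 15 − 12 = 3.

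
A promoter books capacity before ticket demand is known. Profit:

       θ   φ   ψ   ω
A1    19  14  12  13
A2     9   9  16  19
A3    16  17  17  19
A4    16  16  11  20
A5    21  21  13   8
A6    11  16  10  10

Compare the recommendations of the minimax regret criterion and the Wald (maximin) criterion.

minimax regret → A3; maximin → A3 (agree)

Column bests: θ=21, φ=21, ψ=17, ω=20.
A1 regrets: 2, 7, 5, 7 → max 7
A2 regrets: 12, 12, 1, 1 → max 12
A3 regrets: 5, 4, 0, 1 → max 5
A4 regrets: 5, 5, 6, 0 → max 6
A5 regrets: 0, 0, 4, 12 → max 12
A6 regrets: 10, 5, 7, 10 → max 10
Smallest max regret = 5 → A3.
Row minima: A1=12, A2=9, A3=16, A4=11, A5=8, A6=10
Best worst-case = 16 → A3.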